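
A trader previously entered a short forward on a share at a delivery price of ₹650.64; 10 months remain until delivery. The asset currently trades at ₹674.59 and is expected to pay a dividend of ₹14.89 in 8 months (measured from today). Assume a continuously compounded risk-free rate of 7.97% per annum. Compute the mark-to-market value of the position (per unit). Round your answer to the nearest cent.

-₹51.64

PV(remaining dividends) I = 14.89·e^(−0.0797·8/12) = 14.1195
Current forward F = (S − I)·e^(rT) = (674.59 − 14.1195)·e^(0.0797·10/12) = 660.4705 × 1.068672 = 705.8263
Value (long) = (F − K)·e^(−rT) = (705.8263 − 650.64) × 0.935741 = 51.6401
Short position value = −(long value) = -₹51.64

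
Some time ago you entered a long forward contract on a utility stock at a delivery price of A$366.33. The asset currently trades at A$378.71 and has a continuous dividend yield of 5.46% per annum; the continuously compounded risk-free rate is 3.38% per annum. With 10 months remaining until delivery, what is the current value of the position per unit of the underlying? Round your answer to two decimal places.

Current fair forward for the remaining 10 months: F = S·e^((r − q)·T), (r − q) = 0.0338 − 0.0546 = -0.0208
F = 378.71 · e^(-0.0208 × 10/12) = 378.71 × 0.982816 = 372.2022
Value of long forward = (F − K)·e^(−rT) = (372.2022 − 366.33) · e^(−0.0338·10/12)
= 5.8722 × 0.972226 = 5.71

A$5.71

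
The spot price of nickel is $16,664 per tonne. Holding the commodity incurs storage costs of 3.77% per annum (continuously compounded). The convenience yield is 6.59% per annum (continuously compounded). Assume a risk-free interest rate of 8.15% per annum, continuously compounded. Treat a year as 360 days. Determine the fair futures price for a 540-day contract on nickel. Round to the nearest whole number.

$18,051 per tonne

Net carry = r + u − y = 0.0815 + 0.0377 − 0.0659 = 0.0533
F = S·e^((r+u−y)T) = 16664 · e^(0.0533 × 540/360) = 16664 · e^0.079950
= 16664 × 1.083233 = $18,051 per tonne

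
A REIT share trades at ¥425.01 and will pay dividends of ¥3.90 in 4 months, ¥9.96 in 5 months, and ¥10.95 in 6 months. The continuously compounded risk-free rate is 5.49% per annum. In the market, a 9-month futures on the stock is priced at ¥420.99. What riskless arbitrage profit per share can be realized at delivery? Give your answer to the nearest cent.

¥3.35 per share

PV(dividends) I = 3.90·e^(−0.0549·4/12) + 9.96·e^(−0.0549·5/12) + 10.95·e^(−0.0549·6/12) = 24.2175
Fair futures F* = (S − I)·e^(rT) = (425.01 − 24.2175)·e^0.041175 = 400.7925 × 1.042034 = 417.6394
Market ¥420.99 > fair 417.6394: forward overpriced → cash-and-carry (borrow at r, buy the stock and collect the dividends, short the forward).
Profit at T = |F_mkt − F*| = |420.99 − 417.6394| = ¥3.35 per share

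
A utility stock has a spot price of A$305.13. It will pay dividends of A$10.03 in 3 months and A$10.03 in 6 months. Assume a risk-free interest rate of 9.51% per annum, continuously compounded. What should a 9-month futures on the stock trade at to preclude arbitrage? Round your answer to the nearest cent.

A$306.90

PV(dividends) I = 10.03·e^(−0.0951·3/12) + 10.03·e^(−0.0951·6/12)
I = 9.7943 + 9.5642 = 19.3585
F = (S − I)·e^(rT) = (305.13 − 19.3585) · e^(0.0951·9/12)
= 285.7715 · e^0.071325 = 285.7715 × 1.073930 = A$306.90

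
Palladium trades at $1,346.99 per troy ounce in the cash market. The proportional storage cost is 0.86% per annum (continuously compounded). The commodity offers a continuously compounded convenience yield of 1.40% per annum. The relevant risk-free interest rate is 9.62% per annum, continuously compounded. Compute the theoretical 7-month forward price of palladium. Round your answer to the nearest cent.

$1,420.26 per troy ounce

Net carry = r + u − y = 0.0962 + 0.0086 − 0.0140 = 0.0908
F = S·e^((r+u−y)T) = 1346.99 · e^(0.0908 × 7/12) = 1346.99 · e^0.05296667
= 1346.99 × 1.05439450 = $1,420.26 per troy ounce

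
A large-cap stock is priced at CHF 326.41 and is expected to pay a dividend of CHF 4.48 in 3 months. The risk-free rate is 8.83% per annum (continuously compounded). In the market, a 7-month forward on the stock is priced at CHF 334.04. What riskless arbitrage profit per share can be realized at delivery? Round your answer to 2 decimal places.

PV(dividends) I = 4.48·e^(−0.0883·3/12) = 4.3822
Fair forward F* = (S − I)·e^(rT) = (326.41 − 4.3822)·e^0.051508 = 322.0278 × 1.052858 = 339.0495
Market CHF 334.04 < fair 339.0495: forward underpriced → reverse cash-and-carry (short the stock, invest proceeds at r, pay the dividends, go long the forward).
Profit at T = |F_mkt − F*| = |334.04 − 339.0495| = CHF 5.01 per share

CHF 5.01 per share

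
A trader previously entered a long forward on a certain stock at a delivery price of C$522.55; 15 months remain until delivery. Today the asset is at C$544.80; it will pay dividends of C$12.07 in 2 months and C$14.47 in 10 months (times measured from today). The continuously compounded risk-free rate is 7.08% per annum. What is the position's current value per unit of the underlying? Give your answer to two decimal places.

PV(remaining dividends) I = 12.07·e^(−0.0708·2/12) + 14.47·e^(−0.0708·10/12) = 25.5694
Current forward F = (S − I)·e^(rT) = (544.80 − 25.5694)·e^(0.0708·15/12) = 519.2306 × 1.092534 = 567.2771
Value (long) = (F − K)·e^(−rT) = (567.2771 − 522.55) × 0.915303 = 40.9388
Value = C$40.94

C$40.94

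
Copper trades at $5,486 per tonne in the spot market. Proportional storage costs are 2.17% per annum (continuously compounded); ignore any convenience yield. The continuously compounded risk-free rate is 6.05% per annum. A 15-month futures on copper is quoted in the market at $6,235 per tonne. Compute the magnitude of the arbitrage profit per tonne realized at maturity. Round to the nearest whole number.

$155 per tonne

Fair futures: F* = S·e^(carry·T), with carry = (r + u) = 0.0605 + 0.0217 = 0.0822
F* = 5486 · e^(0.0822 × 15/12) = 5486 · e^0.102750 = 5486 × 1.108214 = $6079.6620
Market $6235 > fair $6079.6620: forward overpriced → cash-and-carry (buy spot, short the forward).
At maturity, profit = |F_mkt − F*| = |6235 − 6079.6620| = $155 per tonne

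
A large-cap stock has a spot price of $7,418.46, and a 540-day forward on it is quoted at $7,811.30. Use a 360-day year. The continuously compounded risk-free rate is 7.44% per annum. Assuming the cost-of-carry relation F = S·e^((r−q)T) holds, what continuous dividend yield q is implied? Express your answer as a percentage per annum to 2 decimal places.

4.00%

From F = S·e^((r−q)T): (r − q) = ln(F/S)/T
ln(7811.30/7418.46) = ln(1.052954) = 0.051600
(r − q) = 0.051600 / (540/360) = 0.034400
q = r − ln(F/S)/T = 0.0744 − 0.034400 = 0.040000
q = 4.00%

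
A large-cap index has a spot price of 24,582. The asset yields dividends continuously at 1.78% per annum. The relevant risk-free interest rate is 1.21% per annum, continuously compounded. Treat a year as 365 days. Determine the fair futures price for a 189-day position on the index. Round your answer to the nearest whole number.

F = S·e^((r − q)T) = 24582 · e^((0.0121 − 0.0178) × 189/365)
= 24582 · e^-0.002952 = 24582 × 0.997052
F = 24,510

24,510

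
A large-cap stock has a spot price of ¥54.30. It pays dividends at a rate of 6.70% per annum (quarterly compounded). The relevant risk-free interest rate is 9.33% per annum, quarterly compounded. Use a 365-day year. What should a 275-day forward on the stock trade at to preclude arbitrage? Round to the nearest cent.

¥55.37

F = S · (1+r/4)^(4T) / (1+q/4)^(4T)
= 54.30 × 1.071958 / 1.051336 = 54.30 × 1.019615
F = ¥55.37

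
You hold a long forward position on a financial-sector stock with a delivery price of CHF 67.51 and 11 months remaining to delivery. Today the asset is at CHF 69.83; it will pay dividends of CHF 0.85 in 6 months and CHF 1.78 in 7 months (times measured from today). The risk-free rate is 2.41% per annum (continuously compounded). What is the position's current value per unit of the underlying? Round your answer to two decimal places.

PV(remaining dividends) I = 0.85·e^(−0.0241·6/12) + 1.78·e^(−0.0241·7/12) = 2.5950
Current forward F = (S − I)·e^(rT) = (69.83 − 2.5950)·e^(0.0241·11/12) = 67.2350 × 1.022337 = 68.7368
Value (long) = (F − K)·e^(−rT) = (68.7368 − 67.51) × 0.978151 = 1.2000
Value = CHF 1.20

CHF 1.20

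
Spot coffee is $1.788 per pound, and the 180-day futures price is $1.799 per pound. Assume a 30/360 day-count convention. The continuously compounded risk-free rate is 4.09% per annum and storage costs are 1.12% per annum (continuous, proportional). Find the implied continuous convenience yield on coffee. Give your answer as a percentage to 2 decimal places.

3.98%

F = S·e^((r+u−y)T) ⇒ (r+u−y) = ln(F/S)/T
ln(1.799/1.788) = 0.006133; /T ⇒ 0.012266
y = r + u − ln(F/S)/T = 0.0409 + 0.0112 − 0.012266 = 0.039834
y = 3.98%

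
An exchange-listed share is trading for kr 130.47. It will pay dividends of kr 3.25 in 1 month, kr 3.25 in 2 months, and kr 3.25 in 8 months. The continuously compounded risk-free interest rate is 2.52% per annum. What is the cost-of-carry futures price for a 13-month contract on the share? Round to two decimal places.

PV(dividends) I = 3.25·e^(−0.0252·1/12) + 3.25·e^(−0.0252·2/12) + 3.25·e^(−0.0252·8/12)
I = 3.2432 + 3.2364 + 3.1959 = 9.6755
F = (S − I)·e^(rT) = (130.47 − 9.6755) · e^(0.0252·13/12)
= 120.7945 · e^0.027300 = 120.7945 × 1.027676 = kr 124.14

kr 124.14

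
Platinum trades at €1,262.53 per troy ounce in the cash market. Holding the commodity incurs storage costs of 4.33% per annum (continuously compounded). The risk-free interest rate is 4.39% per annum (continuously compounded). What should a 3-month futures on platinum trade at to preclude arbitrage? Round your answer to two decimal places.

Net carry = r + u − y = 0.0439 + 0.0433 − 0.0000 = 0.0872
F = S·e^((r+u−y)T) = 1262.53 · e^(0.0872 × 3/12) = 1262.53 · e^0.02180000
= 1262.53 × 1.02203936 = €1,290.36 per troy ounce

€1,290.36 per troy ounce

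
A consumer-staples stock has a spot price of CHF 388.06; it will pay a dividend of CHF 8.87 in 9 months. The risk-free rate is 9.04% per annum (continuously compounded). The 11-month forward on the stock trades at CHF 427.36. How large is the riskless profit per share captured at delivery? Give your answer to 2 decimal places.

CHF 14.78 per share

PV(dividends) I = 8.87·e^(−0.0904·9/12) = 8.2885
Fair forward F* = (S − I)·e^(rT) = (388.06 − 8.2885)·e^0.082867 = 379.7715 × 1.086397 = 412.5826
Market CHF 427.36 > fair 412.5826: forward overpriced → cash-and-carry (borrow at r, buy the stock and collect the dividends, short the forward).
Profit at T = |F_mkt − F*| = |427.36 − 412.5826| = CHF 14.78 per share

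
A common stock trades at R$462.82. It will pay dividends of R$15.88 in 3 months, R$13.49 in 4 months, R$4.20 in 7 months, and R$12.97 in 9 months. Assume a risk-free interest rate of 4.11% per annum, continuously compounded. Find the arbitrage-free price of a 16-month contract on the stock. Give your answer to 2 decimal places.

R$440.62

PV(dividends) I = 15.88·e^(−0.0411·3/12) + 13.49·e^(−0.0411·4/12) + 4.20·e^(−0.0411·7/12) + 12.97·e^(−0.0411·9/12)
I = 15.7177 + 13.3064 + 4.1005 + 12.5763 = 45.7009
F = (S − I)·e^(rT) = (462.82 − 45.7009) · e^(0.0411·16/12)
= 417.1191 · e^0.054800 = 417.1191 × 1.056329 = R$440.62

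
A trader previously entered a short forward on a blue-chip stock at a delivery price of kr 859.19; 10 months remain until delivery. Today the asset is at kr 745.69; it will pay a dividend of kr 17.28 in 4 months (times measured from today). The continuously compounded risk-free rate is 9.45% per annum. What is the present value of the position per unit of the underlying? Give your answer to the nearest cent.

PV(remaining dividends) I = 17.28·e^(−0.0945·4/12) = 16.7442
Current forward F = (S − I)·e^(rT) = (745.69 − 16.7442)·e^(0.0945·10/12) = 728.9458 × 1.081934 = 788.6712
Value (long) = (F − K)·e^(−rT) = (788.6712 − 859.19) × 0.924271 = -65.1785
Short position value = −(long value) = kr 65.18

kr 65.18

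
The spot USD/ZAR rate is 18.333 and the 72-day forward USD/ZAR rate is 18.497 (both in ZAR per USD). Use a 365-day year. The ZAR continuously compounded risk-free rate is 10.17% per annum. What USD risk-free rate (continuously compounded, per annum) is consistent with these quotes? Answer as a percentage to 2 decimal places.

F = S·e^((r_ZAR − r_USD)T) ⇒ r_USD = r_ZAR − ln(F/S)/T
ln(18.497/18.333) = 0.008906; /(72/365) = 0.045148
r_USD = 0.1017 − 0.045148 = 0.056552
r_USD = 5.66%

5.66%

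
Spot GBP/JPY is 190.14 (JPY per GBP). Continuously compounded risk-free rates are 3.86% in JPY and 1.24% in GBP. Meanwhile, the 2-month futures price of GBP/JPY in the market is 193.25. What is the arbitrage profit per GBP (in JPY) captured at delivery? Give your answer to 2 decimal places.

2.28 per GBP (in JPY)

Fair futures: F* = S·e^(carry·T), with carry = (r_JPY − r_GBP) = 0.0386 − 0.0124 = 0.0262
F* = 190.14 · e^(0.0262 × 2/12) = 190.14 · e^0.004367 = 190.14 × 1.004377 = 190.9722
Market 193.25 > fair 190.9722: forward overpriced → cash-and-carry (buy spot, short the forward).
At maturity, profit = |F_mkt − F*| = |193.25 − 190.9722| = 2.28 per GBP (in JPY)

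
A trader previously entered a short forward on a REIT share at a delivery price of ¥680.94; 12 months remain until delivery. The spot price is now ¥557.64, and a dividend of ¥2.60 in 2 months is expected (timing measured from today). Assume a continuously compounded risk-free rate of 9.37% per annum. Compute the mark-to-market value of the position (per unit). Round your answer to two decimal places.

PV(remaining dividends) I = 2.60·e^(−0.0937·2/12) = 2.5597
Current forward F = (S − I)·e^(rT) = (557.64 − 2.5597)·e^(0.0937·12/12) = 555.0803 × 1.098230 = 609.6058
Value (long) = (F − K)·e^(−rT) = (609.6058 − 680.94) × 0.910556 = -64.9538
Short position value = −(long value) = ¥64.95

¥64.95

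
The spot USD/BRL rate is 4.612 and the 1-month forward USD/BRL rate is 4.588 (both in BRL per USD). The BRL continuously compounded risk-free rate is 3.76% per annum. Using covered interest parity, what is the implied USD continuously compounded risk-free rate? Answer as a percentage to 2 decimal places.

F = S·e^((r_BRL − r_USD)T) ⇒ r_USD = r_BRL − ln(F/S)/T
ln(4.588/4.612) = -0.005217; /(1/12) = -0.062604
r_USD = 0.0376 + 0.062604 = 0.100204
r_USD = 10.02%

10.02%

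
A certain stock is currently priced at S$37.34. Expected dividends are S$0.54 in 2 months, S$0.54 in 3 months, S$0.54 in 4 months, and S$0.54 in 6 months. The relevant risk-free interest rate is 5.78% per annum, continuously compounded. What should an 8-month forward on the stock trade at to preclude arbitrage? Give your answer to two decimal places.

S$36.60

PV(dividends) I = 0.54·e^(−0.0578·2/12) + 0.54·e^(−0.0578·3/12) + 0.54·e^(−0.0578·4/12) + 0.54·e^(−0.0578·6/12)
I = 0.5348 + 0.5323 + 0.5297 + 0.5246 = 2.1214
F = (S − I)·e^(rT) = (37.34 − 2.1214) · e^(0.0578·8/12)
= 35.2186 · e^0.038533 = 35.2186 × 1.039285 = S$36.60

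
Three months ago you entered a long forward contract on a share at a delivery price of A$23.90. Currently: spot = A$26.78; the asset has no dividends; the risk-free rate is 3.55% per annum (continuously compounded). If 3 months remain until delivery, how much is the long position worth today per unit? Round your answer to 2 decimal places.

Current fair forward for the remaining 3 months: F = S·e^(r·T), r = 0.0355
F = 26.78 · e^(0.0355 × 3/12) = 26.78 × 1.008914 = 27.0187
Value of long forward = (F − K)·e^(−rT) = (27.0187 − 23.90) · e^(−0.0355·3/12)
= 3.1187 × 0.991164 = 3.09

A$3.09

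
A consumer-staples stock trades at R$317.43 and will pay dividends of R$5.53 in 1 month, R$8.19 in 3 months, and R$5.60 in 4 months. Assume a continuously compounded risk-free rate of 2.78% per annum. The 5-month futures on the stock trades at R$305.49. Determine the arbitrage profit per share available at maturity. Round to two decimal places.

R$3.78 per share

PV(dividends) I = 5.53·e^(−0.0278·1/12) + 8.19·e^(−0.0278·3/12) + 5.60·e^(−0.0278·4/12) = 19.1988
Fair futures F* = (S − I)·e^(rT) = (317.43 − 19.1988)·e^0.011583 = 298.2312 × 1.011650 = 301.7056
Market R$305.49 > fair 301.7056: forward overpriced → cash-and-carry (borrow at r, buy the stock and collect the dividends, short the forward).
Profit at T = |F_mkt − F*| = |305.49 − 301.7056| = R$3.78 per share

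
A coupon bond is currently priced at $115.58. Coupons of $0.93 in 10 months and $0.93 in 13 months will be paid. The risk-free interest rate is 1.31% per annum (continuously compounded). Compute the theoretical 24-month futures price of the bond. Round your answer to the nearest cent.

$116.76

PV(coupons) I = 0.93·e^(−0.0131·10/12) + 0.93·e^(−0.0131·13/12)
I = 0.9199 + 0.9169 = 1.8368
F = (S − I)·e^(rT) = (115.58 − 1.8368) · e^(0.0131·24/12)
= 113.7432 · e^0.026200 = 113.7432 × 1.026546 = $116.76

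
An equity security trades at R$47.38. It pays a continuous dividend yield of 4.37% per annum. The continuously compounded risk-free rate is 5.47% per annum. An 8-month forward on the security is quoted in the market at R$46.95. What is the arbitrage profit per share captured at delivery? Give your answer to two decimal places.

Fair forward: F* = S·e^(carry·T), with carry = (r − q) = 0.0547 − 0.0437 = 0.0110
F* = 47.38 · e^(0.0110 × 8/12) = 47.38 · e^0.007333 = 47.38 × 1.007360 = R$47.7287
Market R$46.95 < fair R$47.7287: forward underpriced → reverse cash-and-carry (short spot, go long the forward).
At maturity, profit = |F_mkt − F*| = |46.95 − 47.7287| = R$0.78 per share

R$0.78 per share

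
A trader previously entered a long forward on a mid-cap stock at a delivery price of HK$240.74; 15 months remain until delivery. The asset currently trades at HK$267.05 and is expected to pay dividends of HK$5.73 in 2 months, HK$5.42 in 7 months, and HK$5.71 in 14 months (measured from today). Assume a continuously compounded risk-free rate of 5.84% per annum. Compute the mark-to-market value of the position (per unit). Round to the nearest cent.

PV(remaining dividends) I = 5.73·e^(−0.0584·2/12) + 5.42·e^(−0.0584·7/12) + 5.71·e^(−0.0584·14/12) = 16.2469
Current forward F = (S − I)·e^(rT) = (267.05 − 16.2469)·e^(0.0584·15/12) = 250.8031 × 1.075731 = 269.7967
Value (long) = (F − K)·e^(−rT) = (269.7967 − 240.74) × 0.929601 = 27.0111
Value = HK$27.01

HK$27.01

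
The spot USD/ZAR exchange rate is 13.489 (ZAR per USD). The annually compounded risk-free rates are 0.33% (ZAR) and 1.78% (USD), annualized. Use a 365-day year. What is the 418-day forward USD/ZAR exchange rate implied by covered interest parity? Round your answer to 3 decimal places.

13.269

By covered interest parity, F = S · (1+r_ZAR)^T / (1+r_USD)^T
= 13.489 × 1.003780 / 1.020411 = 13.489 × 0.983702
F = 13.269 ZAR per USD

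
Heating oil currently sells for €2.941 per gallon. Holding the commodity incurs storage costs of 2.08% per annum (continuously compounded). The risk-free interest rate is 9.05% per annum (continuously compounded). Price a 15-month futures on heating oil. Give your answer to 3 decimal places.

€3.380 per gallon

Net carry = r + u − y = 0.0905 + 0.0208 − 0.0000 = 0.1113
F = S·e^((r+u−y)T) = 2.941 · e^(0.1113 × 15/12) = 2.941 · e^0.139125
= 2.941 × 1.149268 = €3.380 per gallon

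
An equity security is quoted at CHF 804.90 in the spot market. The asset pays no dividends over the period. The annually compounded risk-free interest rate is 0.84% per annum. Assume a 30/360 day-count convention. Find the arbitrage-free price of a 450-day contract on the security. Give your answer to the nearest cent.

CHF 813.36

F = S · (1+r)^T
= 804.90 × 1.010511
F = CHF 813.36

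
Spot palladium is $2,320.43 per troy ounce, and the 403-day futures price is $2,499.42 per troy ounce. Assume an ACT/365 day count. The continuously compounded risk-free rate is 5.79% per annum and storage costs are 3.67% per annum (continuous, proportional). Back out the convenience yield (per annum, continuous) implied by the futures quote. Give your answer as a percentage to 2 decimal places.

F = S·e^((r+u−y)T) ⇒ (r+u−y) = ln(F/S)/T
ln(2499.42/2320.43) = 0.074306; /T ⇒ 0.067299
y = r + u − ln(F/S)/T = 0.0579 + 0.0367 − 0.067299 = 0.027301
y = 2.73%

2.73%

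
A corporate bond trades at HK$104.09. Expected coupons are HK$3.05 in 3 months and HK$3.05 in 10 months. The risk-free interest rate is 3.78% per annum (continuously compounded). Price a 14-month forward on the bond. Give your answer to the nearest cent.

HK$102.54

PV(coupons) I = 3.05·e^(−0.0378·3/12) + 3.05·e^(−0.0378·10/12)
I = 3.0213 + 2.9554 = 5.9767
F = (S − I)·e^(rT) = (104.09 − 5.9767) · e^(0.0378·14/12)
= 98.1133 · e^0.044100 = 98.1133 × 1.045087 = HK$102.54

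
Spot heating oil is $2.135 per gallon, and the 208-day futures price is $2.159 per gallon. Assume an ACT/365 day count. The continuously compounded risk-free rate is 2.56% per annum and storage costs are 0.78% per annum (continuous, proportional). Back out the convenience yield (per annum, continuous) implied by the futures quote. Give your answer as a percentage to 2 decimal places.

1.38%

F = S·e^((r+u−y)T) ⇒ (r+u−y) = ln(F/S)/T
ln(2.159/2.135) = 0.011179; /T ⇒ 0.019617
y = r + u − ln(F/S)/T = 0.0256 + 0.0078 − 0.019617 = 0.013783
y = 1.38%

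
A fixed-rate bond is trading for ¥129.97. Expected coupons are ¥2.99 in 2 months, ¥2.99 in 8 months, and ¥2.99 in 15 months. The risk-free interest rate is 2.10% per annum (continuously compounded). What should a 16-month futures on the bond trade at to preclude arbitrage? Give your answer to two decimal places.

¥124.57

PV(coupons) I = 2.99·e^(−0.0210·2/12) + 2.99·e^(−0.0210·8/12) + 2.99·e^(−0.0210·15/12)
I = 2.9796 + 2.9484 + 2.9125 = 8.8405
F = (S − I)·e^(rT) = (129.97 − 8.8405) · e^(0.0210·16/12)
= 121.1295 · e^0.028000 = 121.1295 × 1.028396 = ¥124.57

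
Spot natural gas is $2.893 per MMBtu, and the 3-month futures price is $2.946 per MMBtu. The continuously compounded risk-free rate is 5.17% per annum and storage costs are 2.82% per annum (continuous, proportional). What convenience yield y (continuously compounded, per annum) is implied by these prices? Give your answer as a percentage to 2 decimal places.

F = S·e^((r+u−y)T) ⇒ (r+u−y) = ln(F/S)/T
ln(2.946/2.893) = 0.018154; /T ⇒ 0.072616
y = r + u − ln(F/S)/T = 0.0517 + 0.0282 − 0.072616 = 0.007284
y = 0.73%

0.73%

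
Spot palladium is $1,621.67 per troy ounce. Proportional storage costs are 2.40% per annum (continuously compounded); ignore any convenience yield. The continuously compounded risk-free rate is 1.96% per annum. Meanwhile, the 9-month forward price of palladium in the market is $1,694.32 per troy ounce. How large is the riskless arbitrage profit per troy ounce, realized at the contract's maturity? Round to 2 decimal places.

Fair forward: F* = S·e^(carry·T), with carry = (r + u) = 0.0196 + 0.0240 = 0.0436
F* = 1621.67 · e^(0.0436 × 9/12) = 1621.67 · e^0.03270000 = 1621.67 × 1.03324052 = $1675.5752
Market $1694.32 > fair $1675.5752: forward overpriced → cash-and-carry (buy spot, short the forward).
At maturity, profit = |F_mkt − F*| = |1694.32 − 1675.5752| = $18.74 per troy ounce

$18.74 per troy ounce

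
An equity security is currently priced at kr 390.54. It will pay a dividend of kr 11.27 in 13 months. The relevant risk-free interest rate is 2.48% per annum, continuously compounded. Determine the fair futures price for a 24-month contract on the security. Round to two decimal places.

PV(dividends) I = 11.27·e^(−0.0248·13/12)
I = 10.9712
F = (S − I)·e^(rT) = (390.54 − 10.9712) · e^(0.0248·24/12)
= 379.5688 · e^0.049600 = 379.5688 × 1.050851 = kr 398.87

kr 398.87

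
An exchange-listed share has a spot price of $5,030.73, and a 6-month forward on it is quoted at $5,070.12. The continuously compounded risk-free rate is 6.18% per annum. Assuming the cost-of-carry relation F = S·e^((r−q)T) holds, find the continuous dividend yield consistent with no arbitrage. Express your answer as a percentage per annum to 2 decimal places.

4.62%

From F = S·e^((r−q)T): (r − q) = ln(F/S)/T
ln(5070.12/5030.73) = ln(1.007830) = 0.007800
(r − q) = 0.007800 / (6/12) = 0.015600
q = r − ln(F/S)/T = 0.0618 − 0.015600 = 0.046200
q = 4.62%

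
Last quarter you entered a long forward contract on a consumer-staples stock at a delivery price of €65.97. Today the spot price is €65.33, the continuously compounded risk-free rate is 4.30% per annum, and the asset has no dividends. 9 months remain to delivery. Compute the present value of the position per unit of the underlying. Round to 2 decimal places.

€1.45

Current fair forward for the remaining 9 months: F = S·e^(r·T), r = 0.0430
F = 65.33 · e^(0.0430 × 9/12) = 65.33 × 1.032776 = 67.4713
Value of long forward = (F − K)·e^(−rT) = (67.4713 − 65.97) · e^(−0.0430·9/12)
= 1.5013 × 0.968264 = 1.45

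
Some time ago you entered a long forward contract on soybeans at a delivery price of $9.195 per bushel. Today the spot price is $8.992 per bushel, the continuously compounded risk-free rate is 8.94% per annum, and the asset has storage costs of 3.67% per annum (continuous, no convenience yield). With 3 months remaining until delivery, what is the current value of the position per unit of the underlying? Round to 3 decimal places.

$0.083 per bushel

Current fair forward for the remaining 3 months: F = S·e^((r + u)·T), (r + u) = 0.0894 + 0.0367 = 0.1261
F = 8.992 · e^(0.1261 × 3/12) = 8.992 × 1.032027 = 9.2800
Value of long forward = (F − K)·e^(−rT) = (9.2800 − 9.195) · e^(−0.0894·3/12)
= 0.0850 × 0.977898 = 0.083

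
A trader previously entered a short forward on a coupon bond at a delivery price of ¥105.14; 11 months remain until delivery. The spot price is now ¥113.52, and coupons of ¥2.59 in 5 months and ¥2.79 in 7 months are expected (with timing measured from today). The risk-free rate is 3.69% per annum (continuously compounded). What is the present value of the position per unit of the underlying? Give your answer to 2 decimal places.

-¥6.60

PV(remaining coupons) I = 2.59·e^(−0.0369·5/12) + 2.79·e^(−0.0369·7/12) = 5.2811
Current forward F = (S − I)·e^(rT) = (113.52 − 5.2811)·e^(0.0369·11/12) = 108.2389 × 1.034404 = 111.9628
Value (long) = (F − K)·e^(−rT) = (111.9628 − 105.14) × 0.966741 = 6.5959
Short position value = −(long value) = -¥6.60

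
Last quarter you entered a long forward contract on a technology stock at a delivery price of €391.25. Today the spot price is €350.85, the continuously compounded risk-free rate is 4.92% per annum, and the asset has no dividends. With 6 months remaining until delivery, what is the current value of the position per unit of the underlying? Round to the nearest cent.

-€30.89

Current fair forward for the remaining 6 months: F = S·e^(r·T), r = 0.0492
F = 350.85 · e^(0.0492 × 6/12) = 350.85 × 1.024905 = 359.5879
Value of long forward = (F − K)·e^(−rT) = (359.5879 − 391.25) · e^(−0.0492·6/12)
= -31.6621 × 0.975700 = -30.89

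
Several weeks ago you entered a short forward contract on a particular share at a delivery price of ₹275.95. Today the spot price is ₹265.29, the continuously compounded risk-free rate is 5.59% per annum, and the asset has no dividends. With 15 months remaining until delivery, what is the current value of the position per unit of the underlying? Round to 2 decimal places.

-₹7.96

Current fair forward for the remaining 15 months: F = S·e^(r·T), r = 0.0559
F = 265.29 · e^(0.0559 × 15/12) = 265.29 × 1.072374 = 284.4901
Value of long forward = (F − K)·e^(−rT) = (284.4901 − 275.95) · e^(−0.0559·15/12)
= 8.5401 × 0.932510 = 7.96
Short position value = −(long value) = -₹7.96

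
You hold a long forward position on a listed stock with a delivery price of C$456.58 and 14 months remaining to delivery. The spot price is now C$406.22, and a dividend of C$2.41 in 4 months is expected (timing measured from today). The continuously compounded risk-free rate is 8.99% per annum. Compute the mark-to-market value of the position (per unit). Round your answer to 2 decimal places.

-C$7.24

PV(remaining dividends) I = 2.41·e^(−0.0899·4/12) = 2.3389
Current forward F = (S − I)·e^(rT) = (406.22 − 2.3389)·e^(0.0899·14/12) = 403.8811 × 1.110581 = 448.5427
Value (long) = (F − K)·e^(−rT) = (448.5427 − 456.58) × 0.900430 = -7.2370
Value = -C$7.24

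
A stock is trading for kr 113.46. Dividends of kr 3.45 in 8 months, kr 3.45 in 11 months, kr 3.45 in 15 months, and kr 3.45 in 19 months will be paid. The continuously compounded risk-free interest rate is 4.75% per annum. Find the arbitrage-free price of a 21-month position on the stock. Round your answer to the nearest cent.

PV(dividends) I = 3.45·e^(−0.0475·8/12) + 3.45·e^(−0.0475·11/12) + 3.45·e^(−0.0475·15/12) + 3.45·e^(−0.0475·19/12)
I = 3.3425 + 3.3030 + 3.2511 + 3.2000 = 13.0966
F = (S − I)·e^(rT) = (113.46 − 13.0966) · e^(0.0475·21/12)
= 100.3634 · e^0.083125 = 100.3634 × 1.086678 = kr 109.06

kr 109.06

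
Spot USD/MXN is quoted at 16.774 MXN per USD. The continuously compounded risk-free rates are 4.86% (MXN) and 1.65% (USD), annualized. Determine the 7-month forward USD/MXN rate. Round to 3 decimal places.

F = S·e^((r_MXN − r_USD)T) = 16.774 · e^((0.0486 − 0.0165) × 7/12)
= 16.774 · e^0.018725 = 16.774 × 1.018901
F = 17.091 MXN per USD

17.091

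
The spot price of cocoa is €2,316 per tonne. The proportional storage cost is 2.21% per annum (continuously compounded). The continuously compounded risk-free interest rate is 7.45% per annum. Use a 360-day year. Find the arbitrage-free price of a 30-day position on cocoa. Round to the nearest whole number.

Net carry = r + u − y = 0.0745 + 0.0221 − 0.0000 = 0.0966
F = S·e^((r+u−y)T) = 2316 · e^(0.0966 × 30/360) = 2316 · e^0.008050
= 2316 × 1.008082 = €2,335 per tonne

€2,335 per tonne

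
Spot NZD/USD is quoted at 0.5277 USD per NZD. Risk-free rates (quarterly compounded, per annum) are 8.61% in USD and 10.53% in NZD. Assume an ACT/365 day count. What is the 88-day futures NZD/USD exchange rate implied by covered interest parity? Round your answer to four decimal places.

0.5253

By covered interest parity, F = S · (1+r_USD/4)^(4T) / (1+r_NZD/4)^(4T)
= 0.5277 × 1.020750 / 1.025376 = 0.5277 × 0.995488
F = 0.5253 USD per NZD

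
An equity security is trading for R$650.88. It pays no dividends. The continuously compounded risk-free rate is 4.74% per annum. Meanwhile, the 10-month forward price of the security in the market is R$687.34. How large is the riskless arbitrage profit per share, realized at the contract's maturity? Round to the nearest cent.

Fair forward: F* = S·e^(carry·T), with carry = r = 0.0474
F* = 650.88 · e^(0.0474 × 10/12) = 650.88 · e^0.039500 = 650.88 × 1.040290 = R$677.1040
Market R$687.34 > fair R$677.1040: forward overpriced → cash-and-carry (buy spot, short the forward).
At maturity, profit = |F_mkt − F*| = |687.34 − 677.1040| = R$10.24 per share

R$10.24 per share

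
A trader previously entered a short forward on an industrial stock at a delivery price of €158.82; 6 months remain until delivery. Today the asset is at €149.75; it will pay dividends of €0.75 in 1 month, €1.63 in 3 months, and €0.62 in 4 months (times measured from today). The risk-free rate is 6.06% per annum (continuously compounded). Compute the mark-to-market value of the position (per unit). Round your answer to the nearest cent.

PV(remaining dividends) I = 0.75·e^(−0.0606·1/12) + 1.63·e^(−0.0606·3/12) + 0.62·e^(−0.0606·4/12) = 2.9593
Current forward F = (S − I)·e^(rT) = (149.75 − 2.9593)·e^(0.0606·6/12) = 146.7907 × 1.030764 = 151.3066
Value (long) = (F − K)·e^(−rT) = (151.3066 − 158.82) × 0.970154 = -7.2892
Short position value = −(long value) = €7.29

€7.29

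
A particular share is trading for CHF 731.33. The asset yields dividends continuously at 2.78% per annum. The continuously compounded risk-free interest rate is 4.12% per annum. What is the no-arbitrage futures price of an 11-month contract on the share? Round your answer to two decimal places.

CHF 740.37

F = S·e^((r − q)T) = 731.33 · e^((0.0412 − 0.0278) × 11/12)
= 731.33 · e^0.012283 = 731.33 × 1.012359
F = CHF 740.37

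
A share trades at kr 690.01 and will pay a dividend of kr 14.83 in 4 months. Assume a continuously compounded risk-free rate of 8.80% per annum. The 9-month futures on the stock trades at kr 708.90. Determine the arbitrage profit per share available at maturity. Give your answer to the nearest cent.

kr 12.80 per share

PV(dividends) I = 14.83·e^(−0.0880·4/12) = 14.4013
Fair futures F* = (S − I)·e^(rT) = (690.01 − 14.4013)·e^0.066000 = 675.6087 × 1.068227 = 721.7035
Market kr 708.90 < fair 721.7035: forward underpriced → reverse cash-and-carry (short the stock, invest proceeds at r, pay the dividends, go long the forward).
Profit at T = |F_mkt − F*| = |708.90 − 721.7035| = kr 12.80 per share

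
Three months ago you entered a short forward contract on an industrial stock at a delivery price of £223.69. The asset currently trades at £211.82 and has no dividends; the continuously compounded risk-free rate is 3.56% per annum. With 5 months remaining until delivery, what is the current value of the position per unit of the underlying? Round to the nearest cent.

£8.58

Current fair forward for the remaining 5 months: F = S·e^(r·T), r = 0.0356
F = 211.82 · e^(0.0356 × 5/12) = 211.82 × 1.014944 = 214.9854
Value of long forward = (F − K)·e^(−rT) = (214.9854 − 223.69) · e^(−0.0356·5/12)
= -8.7046 × 0.985276 = -8.58
Short position value = −(long value) = £8.58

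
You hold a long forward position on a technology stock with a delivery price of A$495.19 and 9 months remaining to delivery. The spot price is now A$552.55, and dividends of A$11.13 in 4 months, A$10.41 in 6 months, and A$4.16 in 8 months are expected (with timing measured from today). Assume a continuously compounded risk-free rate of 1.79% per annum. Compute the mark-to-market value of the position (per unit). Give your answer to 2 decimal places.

PV(remaining dividends) I = 11.13·e^(−0.0179·4/12) + 10.41·e^(−0.0179·6/12) + 4.16·e^(−0.0179·8/12) = 25.4917
Current forward F = (S − I)·e^(rT) = (552.55 − 25.4917)·e^(0.0179·9/12) = 527.0583 × 1.013516 = 534.1820
Value (long) = (F − K)·e^(−rT) = (534.1820 − 495.19) × 0.986665 = 38.4720
Value = A$38.47

A$38.47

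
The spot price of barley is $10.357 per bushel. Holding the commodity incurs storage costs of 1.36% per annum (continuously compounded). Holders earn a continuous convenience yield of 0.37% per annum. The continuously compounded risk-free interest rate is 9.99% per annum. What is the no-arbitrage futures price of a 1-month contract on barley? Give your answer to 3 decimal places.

Net carry = r + u − y = 0.0999 + 0.0136 − 0.0037 = 0.1098
F = S·e^((r+u−y)T) = 10.357 · e^(0.1098 × 1/12) = 10.357 · e^0.009150
= 10.357 × 1.009192 = $10.452 per bushel

$10.452 per bushel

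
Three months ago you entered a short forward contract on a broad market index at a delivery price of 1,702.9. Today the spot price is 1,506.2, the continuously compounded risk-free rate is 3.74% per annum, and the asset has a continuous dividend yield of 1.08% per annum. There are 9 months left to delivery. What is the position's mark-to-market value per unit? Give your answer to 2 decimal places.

161.75

Current fair forward for the remaining 9 months: F = S·e^((r − q)·T), (r − q) = 0.0374 − 0.0108 = 0.0266
F = 1506.2 · e^(0.0266 × 9/12) = 1506.2 × 1.02015033 = 1536.5504
Value of long forward = (F − K)·e^(−rT) = (1536.5504 − 1702.9) · e^(−0.0374·9/12)
= -166.3496 × 0.97233975 = -161.75
Short position value = −(long value) = 161.75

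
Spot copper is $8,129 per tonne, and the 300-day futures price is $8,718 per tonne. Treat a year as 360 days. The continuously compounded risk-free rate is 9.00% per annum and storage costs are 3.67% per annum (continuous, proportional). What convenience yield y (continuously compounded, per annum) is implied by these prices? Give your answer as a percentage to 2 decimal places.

4.28%

F = S·e^((r+u−y)T) ⇒ (r+u−y) = ln(F/S)/T
ln(8718/8129) = 0.069952; /T ⇒ 0.083942
y = r + u − ln(F/S)/T = 0.0900 + 0.0367 − 0.083942 = 0.042758
y = 4.28%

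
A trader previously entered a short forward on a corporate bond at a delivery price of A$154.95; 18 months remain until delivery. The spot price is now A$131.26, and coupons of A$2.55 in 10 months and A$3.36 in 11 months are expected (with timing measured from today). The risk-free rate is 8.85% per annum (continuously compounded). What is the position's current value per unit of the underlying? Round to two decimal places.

PV(remaining coupons) I = 2.55·e^(−0.0885·10/12) + 3.36·e^(−0.0885·11/12) = 5.4669
Current forward F = (S − I)·e^(rT) = (131.26 − 5.4669)·e^(0.0885·18/12) = 125.7931 × 1.141964 = 143.6512
Value (long) = (F − K)·e^(−rT) = (143.6512 − 154.95) × 0.875684 = -9.8942
Short position value = −(long value) = A$9.89

A$9.89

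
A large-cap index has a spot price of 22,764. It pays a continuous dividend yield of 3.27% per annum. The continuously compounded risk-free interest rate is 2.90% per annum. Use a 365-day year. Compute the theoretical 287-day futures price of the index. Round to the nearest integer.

F = S·e^((r − q)T) = 22764 · e^((0.0290 − 0.0327) × 287/365)
= 22764 · e^-0.002909 = 22764 × 0.997095
F = 22,698

22,698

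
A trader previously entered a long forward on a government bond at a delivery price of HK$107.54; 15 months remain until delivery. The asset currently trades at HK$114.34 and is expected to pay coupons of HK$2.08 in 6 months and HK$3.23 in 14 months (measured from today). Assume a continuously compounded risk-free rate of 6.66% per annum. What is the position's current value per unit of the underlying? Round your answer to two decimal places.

PV(remaining coupons) I = 2.08·e^(−0.0666·6/12) + 3.23·e^(−0.0666·14/12) = 5.0004
Current forward F = (S − I)·e^(rT) = (114.34 − 5.0004)·e^(0.0666·15/12) = 109.3396 × 1.086813 = 118.8317
Value (long) = (F − K)·e^(−rT) = (118.8317 − 107.54) × 0.920121 = 10.3897
Value = HK$10.39

HK$10.39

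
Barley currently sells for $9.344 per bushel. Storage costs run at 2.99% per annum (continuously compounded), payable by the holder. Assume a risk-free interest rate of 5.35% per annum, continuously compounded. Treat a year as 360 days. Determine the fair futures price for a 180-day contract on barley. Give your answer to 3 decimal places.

Net carry = r + u − y = 0.0535 + 0.0299 − 0.0000 = 0.0834
F = S·e^((r+u−y)T) = 9.344 · e^(0.0834 × 180/360) = 9.344 · e^0.041700
= 9.344 × 1.042582 = $9.742 per bushel

$9.742 per bushel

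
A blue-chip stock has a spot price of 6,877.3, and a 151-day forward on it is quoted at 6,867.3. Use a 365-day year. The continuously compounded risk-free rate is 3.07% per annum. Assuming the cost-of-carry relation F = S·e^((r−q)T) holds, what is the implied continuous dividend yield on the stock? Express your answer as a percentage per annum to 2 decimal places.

From F = S·e^((r−q)T): (r − q) = ln(F/S)/T
ln(6867.3/6877.3) = ln(0.998546) = -0.001455
(r − q) = -0.001455 / (151/365) = -0.003517
q = r − ln(F/S)/T = 0.0307 + 0.003517 = 0.034217
q = 3.42%

3.42%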